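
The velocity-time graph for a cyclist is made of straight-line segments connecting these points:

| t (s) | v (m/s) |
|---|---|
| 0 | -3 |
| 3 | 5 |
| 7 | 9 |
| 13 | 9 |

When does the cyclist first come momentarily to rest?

t = 1.125 s

v changes sign on 0–3 s (from -3 to 5); the graph is linear there, so v = 0 at t = 0 + (3)·(3 − 0)/(5 − -3) = 1.125 s.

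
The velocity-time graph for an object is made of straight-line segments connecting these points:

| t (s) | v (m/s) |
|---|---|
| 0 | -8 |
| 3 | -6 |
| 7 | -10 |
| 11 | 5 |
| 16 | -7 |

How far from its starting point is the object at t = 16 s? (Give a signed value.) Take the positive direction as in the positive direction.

Displacement is the signed area under the v-t curve.
0–3 s: ½(-8 + -6)(3) = -21 m
3–7 s: ½(-6 + -10)(4) = -32 m
7–11 s: ½(-10 + 5)(4) = -10 m
11–16 s: ½(5 + -7)(5) = -5 m
Net displacement = -68 m

-68 m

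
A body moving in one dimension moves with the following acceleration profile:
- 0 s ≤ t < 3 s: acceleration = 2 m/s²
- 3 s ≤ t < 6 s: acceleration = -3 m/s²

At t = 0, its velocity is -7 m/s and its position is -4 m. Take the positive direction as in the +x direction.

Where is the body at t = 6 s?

-32.5 m

On each constant-a segment, Δv = aΔt and Δx = v₀Δt + ½aΔt²; chain segment to segment.
0–3 s: v starts -7 m/s; Δx = -7·3 + ½·2·3² = -12 m; v ends -1 m/s.
3–6 s: v starts -1 m/s; Δx = -1·3 + ½·-3·3² = -16.5 m; v ends -10 m/s.
x(6) = -4 + Σ Δx = -32.5 m.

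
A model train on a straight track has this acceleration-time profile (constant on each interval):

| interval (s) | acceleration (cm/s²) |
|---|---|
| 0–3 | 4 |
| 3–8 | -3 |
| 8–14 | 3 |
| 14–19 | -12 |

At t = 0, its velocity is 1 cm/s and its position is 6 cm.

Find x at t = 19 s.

On each constant-a segment, Δv = aΔt and Δx = v₀Δt + ½aΔt²; chain segment to segment.
0–3 s: v starts 1 cm/s; Δx = 1·3 + ½·4·3² = 21 cm; v ends 13 cm/s.
3–8 s: v starts 13 cm/s; Δx = 13·5 + ½·-3·5² = 27.5 cm; v ends -2 cm/s.
8–14 s: v starts -2 cm/s; Δx = -2·6 + ½·3·6² = 42 cm; v ends 16 cm/s.
14–19 s: v starts 16 cm/s; Δx = 16·5 + ½·-12·5² = -70 cm; v ends -44 cm/s.
x(19) = 6 + Σ Δx = 26.5 cm.

26.5 cm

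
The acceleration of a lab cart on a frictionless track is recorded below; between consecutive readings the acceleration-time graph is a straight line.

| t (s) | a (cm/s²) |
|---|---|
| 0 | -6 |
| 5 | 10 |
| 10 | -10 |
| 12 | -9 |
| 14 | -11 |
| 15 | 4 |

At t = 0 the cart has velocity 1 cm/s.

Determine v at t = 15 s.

Δv equals the area under the a-t graph; then v = v₀ + Δv.
0–5 s: ½(-6 + 10)(5) = 10 cm/s
5–10 s: ½(10 + -10)(5) = 0 cm/s
10–12 s: ½(-10 + -9)(2) = -19 cm/s
12–14 s: ½(-9 + -11)(2) = -20 cm/s
14–15 s: ½(-11 + 4)(1) = -3.5 cm/s
Δv = -32.5 cm/s, so v(15) = 1 + (-32.5) = -31.5 cm/s.

-31.5 cm/s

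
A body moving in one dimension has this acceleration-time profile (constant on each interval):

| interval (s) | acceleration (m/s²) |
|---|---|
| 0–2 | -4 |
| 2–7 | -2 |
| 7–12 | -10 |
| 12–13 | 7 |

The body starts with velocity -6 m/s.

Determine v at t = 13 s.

Δv equals the area under the a-t graph; then v = v₀ + Δv.
0–2 s: -4 × 2 = -8 m/s
2–7 s: -2 × 5 = -10 m/s
7–12 s: -10 × 5 = -50 m/s
12–13 s: 7 × 1 = 7 m/s
Δv = -61 m/s, so v(13) = -6 + (-61) = -67 m/s.

-67 m/s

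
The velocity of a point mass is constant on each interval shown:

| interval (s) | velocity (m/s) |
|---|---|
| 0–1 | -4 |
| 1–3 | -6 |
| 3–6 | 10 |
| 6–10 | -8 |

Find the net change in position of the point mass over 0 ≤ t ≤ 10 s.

-18 m

Net displacement equals the area under the velocity-time graph (areas below the axis count negative).
0–1 s: -4 × 1 = -4 m
1–3 s: -6 × 2 = -12 m
3–6 s: 10 × 3 = 30 m
6–10 s: -8 × 4 = -32 m
Net displacement = -18 m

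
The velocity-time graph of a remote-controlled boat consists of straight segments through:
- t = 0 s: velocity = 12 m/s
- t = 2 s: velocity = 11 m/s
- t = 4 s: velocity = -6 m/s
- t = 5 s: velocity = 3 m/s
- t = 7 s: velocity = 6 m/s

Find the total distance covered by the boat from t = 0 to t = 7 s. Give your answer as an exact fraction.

Distance (not displacement) is the total path length: add the absolute areas under v-t.
0–2 s: |½(12 + 11)(2)| = 23 m
2–4 s: v = 0 at t = 56/17 s; triangle areas 121/17 + 36/17 = 157/17 m
4–5 s: v = 0 at t = 14/3 s; triangle areas 2 + 0.5 = 2.5 m
5–7 s: |½(3 + 6)(2)| = 9 m
Total distance = 1487/34 m

1487/34 m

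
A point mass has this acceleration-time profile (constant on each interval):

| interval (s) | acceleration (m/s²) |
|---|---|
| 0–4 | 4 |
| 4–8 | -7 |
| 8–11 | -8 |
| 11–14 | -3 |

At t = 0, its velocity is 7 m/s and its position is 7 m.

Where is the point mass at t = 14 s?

-48.5 m

On each constant-a segment, Δv = aΔt and Δx = v₀Δt + ½aΔt²; chain segment to segment.
0–4 s: v starts 7 m/s; Δx = 7·4 + ½·4·4² = 60 m; v ends 23 m/s.
4–8 s: v starts 23 m/s; Δx = 23·4 + ½·-7·4² = 36 m; v ends -5 m/s.
8–11 s: v starts -5 m/s; Δx = -5·3 + ½·-8·3² = -51 m; v ends -29 m/s.
11–14 s: v starts -29 m/s; Δx = -29·3 + ½·-3·3² = -100.5 m; v ends -38 m/s.
x(14) = 7 + Σ Δx = -48.5 m.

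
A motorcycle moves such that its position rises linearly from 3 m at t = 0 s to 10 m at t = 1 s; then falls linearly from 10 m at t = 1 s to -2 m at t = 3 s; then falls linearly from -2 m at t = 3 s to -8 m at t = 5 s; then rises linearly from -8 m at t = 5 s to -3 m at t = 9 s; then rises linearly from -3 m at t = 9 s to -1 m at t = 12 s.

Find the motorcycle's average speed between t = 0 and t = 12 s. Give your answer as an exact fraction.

Average speed = (total path length)/(elapsed time); on a piecewise-linear x-t graph the path length is Σ|Δx|.
0–1 s: |Δx| = |10 − 3| = 7 m
1–3 s: |Δx| = |-2 − 10| = 12 m
3–5 s: |Δx| = |-8 − -2| = 6 m
5–9 s: |Δx| = |-3 − -8| = 5 m
9–12 s: |Δx| = |-1 − -3| = 2 m
Total path = 32 m; average speed = 32/12 = 8/3 m/s.

8/3 m/s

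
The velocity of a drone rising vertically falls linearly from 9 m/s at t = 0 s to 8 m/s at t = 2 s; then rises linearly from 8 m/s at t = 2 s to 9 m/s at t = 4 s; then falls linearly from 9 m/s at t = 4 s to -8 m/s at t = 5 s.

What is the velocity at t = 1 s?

On 0–2 s the graph is linear from 9 to 8 m/s: v(1) = 9 + (8 − 9)·(1 − 0)/(2 − 0) = 8.5 m/s.

8.5 m/s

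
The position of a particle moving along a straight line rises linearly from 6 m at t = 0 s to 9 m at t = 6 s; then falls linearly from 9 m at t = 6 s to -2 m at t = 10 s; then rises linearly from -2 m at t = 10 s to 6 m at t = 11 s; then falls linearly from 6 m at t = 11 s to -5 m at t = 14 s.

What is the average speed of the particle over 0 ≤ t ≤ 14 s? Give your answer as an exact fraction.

33/14 m/s

Average speed = (total path length)/(elapsed time); on a piecewise-linear x-t graph the path length is Σ|Δx|.
0–6 s: |Δx| = |9 − 6| = 3 m
6–10 s: |Δx| = |-2 − 9| = 11 m
10–11 s: |Δx| = |6 − -2| = 8 m
11–14 s: |Δx| = |-5 − 6| = 11 m
Total path = 33 m; average speed = 33/14 = 33/14 m/s.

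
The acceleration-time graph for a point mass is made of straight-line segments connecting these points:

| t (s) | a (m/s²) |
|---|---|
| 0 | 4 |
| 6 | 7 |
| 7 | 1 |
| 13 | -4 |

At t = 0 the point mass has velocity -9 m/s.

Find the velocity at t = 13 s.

19 m/s

Δv equals the area under the a-t graph; then v = v₀ + Δv.
0–6 s: ½(4 + 7)(6) = 33 m/s
6–7 s: ½(7 + 1)(1) = 4 m/s
7–13 s: ½(1 + -4)(6) = -9 m/s
Δv = 28 m/s, so v(13) = -9 + (28) = 19 m/s.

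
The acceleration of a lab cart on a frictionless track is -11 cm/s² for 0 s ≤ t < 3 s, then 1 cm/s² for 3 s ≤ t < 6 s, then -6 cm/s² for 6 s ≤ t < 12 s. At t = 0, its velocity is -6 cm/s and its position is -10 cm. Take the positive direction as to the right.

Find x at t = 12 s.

-514 cm

On each constant-a segment, Δv = aΔt and Δx = v₀Δt + ½aΔt²; chain segment to segment.
0–3 s: v starts -6 cm/s; Δx = -6·3 + ½·-11·3² = -67.5 cm; v ends -39 cm/s.
3–6 s: v starts -39 cm/s; Δx = -39·3 + ½·1·3² = -112.5 cm; v ends -36 cm/s.
6–12 s: v starts -36 cm/s; Δx = -36·6 + ½·-6·6² = -324 cm; v ends -72 cm/s.
x(12) = -10 + Σ Δx = -514 cm.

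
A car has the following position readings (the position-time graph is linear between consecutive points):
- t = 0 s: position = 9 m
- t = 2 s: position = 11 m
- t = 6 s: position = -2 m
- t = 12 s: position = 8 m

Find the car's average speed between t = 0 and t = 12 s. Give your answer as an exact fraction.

25/12 m/s

Average speed = (total path length)/(elapsed time); on a piecewise-linear x-t graph the path length is Σ|Δx|.
0–2 s: |Δx| = |11 − 9| = 2 m
2–6 s: |Δx| = |-2 − 11| = 13 m
6–12 s: |Δx| = |8 − -2| = 10 m
Total path = 25 m; average speed = 25/12 = 25/12 m/s.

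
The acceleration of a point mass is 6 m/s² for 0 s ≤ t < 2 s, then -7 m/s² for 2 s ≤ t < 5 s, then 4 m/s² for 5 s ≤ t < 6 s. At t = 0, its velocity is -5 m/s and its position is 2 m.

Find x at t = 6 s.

On each constant-a segment, Δv = aΔt and Δx = v₀Δt + ½aΔt²; chain segment to segment.
0–2 s: v starts -5 m/s; Δx = -5·2 + ½·6·2² = 2 m; v ends 7 m/s.
2–5 s: v starts 7 m/s; Δx = 7·3 + ½·-7·3² = -10.5 m; v ends -14 m/s.
5–6 s: v starts -14 m/s; Δx = -14·1 + ½·4·1² = -12 m; v ends -10 m/s.
x(6) = 2 + Σ Δx = -18.5 m.

-18.5 m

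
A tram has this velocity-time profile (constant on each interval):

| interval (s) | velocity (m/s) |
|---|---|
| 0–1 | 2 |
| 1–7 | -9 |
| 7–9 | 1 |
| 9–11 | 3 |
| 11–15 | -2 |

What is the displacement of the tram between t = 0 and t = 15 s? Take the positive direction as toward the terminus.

-52 m

Net displacement equals the area under the velocity-time graph (areas below the axis count negative).
0–1 s: 2 × 1 = 2 m
1–7 s: -9 × 6 = -54 m
7–9 s: 1 × 2 = 2 m
9–11 s: 3 × 2 = 6 m
11–15 s: -2 × 4 = -8 m
Net displacement = -52 m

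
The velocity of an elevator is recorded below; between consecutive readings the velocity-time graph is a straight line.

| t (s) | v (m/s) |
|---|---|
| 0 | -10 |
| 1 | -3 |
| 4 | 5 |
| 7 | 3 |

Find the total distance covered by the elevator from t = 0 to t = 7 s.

24.875 m

Total distance travelled is ∫|v| dt — sum the magnitudes of each area piece.
0–1 s: |½(-10 + -3)(1)| = 6.5 m
1–4 s: v = 0 at t = 2.125 s; triangle areas 1.6875 + 4.6875 = 6.375 m
4–7 s: |½(5 + 3)(3)| = 12 m
Total distance = 24.875 m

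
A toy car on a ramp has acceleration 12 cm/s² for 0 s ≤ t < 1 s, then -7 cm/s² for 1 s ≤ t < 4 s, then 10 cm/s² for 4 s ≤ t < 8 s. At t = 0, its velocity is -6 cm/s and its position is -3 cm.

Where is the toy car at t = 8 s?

On each constant-a segment, Δv = aΔt and Δx = v₀Δt + ½aΔt²; chain segment to segment.
0–1 s: v starts -6 cm/s; Δx = -6·1 + ½·12·1² = 0 cm; v ends 6 cm/s.
1–4 s: v starts 6 cm/s; Δx = 6·3 + ½·-7·3² = -13.5 cm; v ends -15 cm/s.
4–8 s: v starts -15 cm/s; Δx = -15·4 + ½·10·4² = 20 cm; v ends 25 cm/s.
x(8) = -3 + Σ Δx = 3.5 cm.

3.5 cm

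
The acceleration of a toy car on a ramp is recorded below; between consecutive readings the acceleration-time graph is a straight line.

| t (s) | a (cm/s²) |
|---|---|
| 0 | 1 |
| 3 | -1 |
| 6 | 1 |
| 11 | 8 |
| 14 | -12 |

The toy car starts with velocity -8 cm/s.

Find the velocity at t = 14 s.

Δv equals the area under the a-t graph; then v = v₀ + Δv.
0–3 s: ½(1 + -1)(3) = 0 cm/s
3–6 s: ½(-1 + 1)(3) = 0 cm/s
6–11 s: ½(1 + 8)(5) = 22.5 cm/s
11–14 s: ½(8 + -12)(3) = -6 cm/s
Δv = 16.5 cm/s, so v(14) = -8 + (16.5) = 8.5 cm/s.

8.5 cm/s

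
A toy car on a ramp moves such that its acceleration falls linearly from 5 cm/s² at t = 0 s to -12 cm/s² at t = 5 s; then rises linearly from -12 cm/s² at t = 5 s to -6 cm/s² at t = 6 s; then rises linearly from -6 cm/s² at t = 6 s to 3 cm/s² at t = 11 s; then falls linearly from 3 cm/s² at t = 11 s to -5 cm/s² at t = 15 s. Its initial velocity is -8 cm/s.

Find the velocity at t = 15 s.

-46 cm/s

Δv equals the area under the a-t graph; then v = v₀ + Δv.
0–5 s: ½(5 + -12)(5) = -17.5 cm/s
5–6 s: ½(-12 + -6)(1) = -9 cm/s
6–11 s: ½(-6 + 3)(5) = -7.5 cm/s
11–15 s: ½(3 + -5)(4) = -4 cm/s
Δv = -38 cm/s, so v(15) = -8 + (-38) = -46 cm/s.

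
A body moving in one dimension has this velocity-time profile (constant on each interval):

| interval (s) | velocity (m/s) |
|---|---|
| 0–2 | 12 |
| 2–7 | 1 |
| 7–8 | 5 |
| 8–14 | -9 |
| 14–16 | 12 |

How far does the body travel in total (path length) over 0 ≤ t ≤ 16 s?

Total distance travelled is ∫|v| dt — sum the magnitudes of each area piece.
0–2 s: |12| × 2 = 24 m
2–7 s: |1| × 5 = 5 m
7–8 s: |5| × 1 = 5 m
8–14 s: |-9| × 6 = 54 m
14–16 s: |12| × 2 = 24 m
Total distance = 112 m

112 m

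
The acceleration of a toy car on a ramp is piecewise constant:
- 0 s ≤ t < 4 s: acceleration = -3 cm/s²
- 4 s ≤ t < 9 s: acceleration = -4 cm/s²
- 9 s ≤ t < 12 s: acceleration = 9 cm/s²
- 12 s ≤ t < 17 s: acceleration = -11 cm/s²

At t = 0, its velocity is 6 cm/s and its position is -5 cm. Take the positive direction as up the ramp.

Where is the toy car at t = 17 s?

-255 cm

On each constant-a segment, Δv = aΔt and Δx = v₀Δt + ½aΔt²; chain segment to segment.
0–4 s: v starts 6 cm/s; Δx = 6·4 + ½·-3·4² = 0 cm; v ends -6 cm/s.
4–9 s: v starts -6 cm/s; Δx = -6·5 + ½·-4·5² = -80 cm; v ends -26 cm/s.
9–12 s: v starts -26 cm/s; Δx = -26·3 + ½·9·3² = -37.5 cm; v ends 1 cm/s.
12–17 s: v starts 1 cm/s; Δx = 1·5 + ½·-11·5² = -132.5 cm; v ends -54 cm/s.
x(17) = -5 + Σ Δx = -255 cm.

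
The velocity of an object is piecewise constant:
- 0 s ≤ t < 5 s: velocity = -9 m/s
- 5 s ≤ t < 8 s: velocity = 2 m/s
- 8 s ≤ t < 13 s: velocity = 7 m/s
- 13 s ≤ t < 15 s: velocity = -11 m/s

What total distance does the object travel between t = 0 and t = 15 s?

Distance (not displacement) is the total path length: add the absolute areas under v-t.
0–5 s: |-9| × 5 = 45 m
5–8 s: |2| × 3 = 6 m
8–13 s: |7| × 5 = 35 m
13–15 s: |-11| × 2 = 22 m
Total distance = 108 m

108 m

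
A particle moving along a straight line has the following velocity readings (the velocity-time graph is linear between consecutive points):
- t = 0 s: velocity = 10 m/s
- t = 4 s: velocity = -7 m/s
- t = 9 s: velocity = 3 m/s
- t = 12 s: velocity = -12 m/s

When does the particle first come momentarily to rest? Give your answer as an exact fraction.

t = 40/17 s

v changes sign on 0–4 s (from 10 to -7); the graph is linear there, so v = 0 at t = 0 + (-10)·(4 − 0)/(-7 − 10) = 40/17 s.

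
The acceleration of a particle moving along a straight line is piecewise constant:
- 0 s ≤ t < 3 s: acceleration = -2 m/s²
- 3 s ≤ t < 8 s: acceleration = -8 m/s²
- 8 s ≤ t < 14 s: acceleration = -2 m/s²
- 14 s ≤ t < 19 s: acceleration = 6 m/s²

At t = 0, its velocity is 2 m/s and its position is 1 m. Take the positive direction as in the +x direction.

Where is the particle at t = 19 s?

-627 m

On each constant-a segment, Δv = aΔt and Δx = v₀Δt + ½aΔt²; chain segment to segment.
0–3 s: v starts 2 m/s; Δx = 2·3 + ½·-2·3² = -3 m; v ends -4 m/s.
3–8 s: v starts -4 m/s; Δx = -4·5 + ½·-8·5² = -120 m; v ends -44 m/s.
8–14 s: v starts -44 m/s; Δx = -44·6 + ½·-2·6² = -300 m; v ends -56 m/s.
14–19 s: v starts -56 m/s; Δx = -56·5 + ½·6·5² = -205 m; v ends -26 m/s.
x(19) = 1 + Σ Δx = -627 m.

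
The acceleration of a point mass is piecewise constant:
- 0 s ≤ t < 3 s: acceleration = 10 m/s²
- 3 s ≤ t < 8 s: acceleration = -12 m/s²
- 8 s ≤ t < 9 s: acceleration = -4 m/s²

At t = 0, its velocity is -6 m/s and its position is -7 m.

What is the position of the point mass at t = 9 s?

On each constant-a segment, Δv = aΔt and Δx = v₀Δt + ½aΔt²; chain segment to segment.
0–3 s: v starts -6 m/s; Δx = -6·3 + ½·10·3² = 27 m; v ends 24 m/s.
3–8 s: v starts 24 m/s; Δx = 24·5 + ½·-12·5² = -30 m; v ends -36 m/s.
8–9 s: v starts -36 m/s; Δx = -36·1 + ½·-4·1² = -38 m; v ends -40 m/s.
x(9) = -7 + Σ Δx = -48 m.

-48 m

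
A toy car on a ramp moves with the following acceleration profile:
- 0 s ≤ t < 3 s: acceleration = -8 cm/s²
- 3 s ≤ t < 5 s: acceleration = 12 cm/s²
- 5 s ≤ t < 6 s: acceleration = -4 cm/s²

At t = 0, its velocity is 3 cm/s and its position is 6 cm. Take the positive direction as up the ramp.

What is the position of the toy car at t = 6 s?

On each constant-a segment, Δv = aΔt and Δx = v₀Δt + ½aΔt²; chain segment to segment.
0–3 s: v starts 3 cm/s; Δx = 3·3 + ½·-8·3² = -27 cm; v ends -21 cm/s.
3–5 s: v starts -21 cm/s; Δx = -21·2 + ½·12·2² = -18 cm; v ends 3 cm/s.
5–6 s: v starts 3 cm/s; Δx = 3·1 + ½·-4·1² = 1 cm; v ends -1 cm/s.
x(6) = 6 + Σ Δx = -38 cm.

-38 cm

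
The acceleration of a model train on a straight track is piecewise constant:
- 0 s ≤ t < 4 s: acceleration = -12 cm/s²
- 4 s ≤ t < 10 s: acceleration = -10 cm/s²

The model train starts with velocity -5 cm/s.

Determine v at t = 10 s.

Δv equals the area under the a-t graph; then v = v₀ + Δv.
0–4 s: -12 × 4 = -48 cm/s
4–10 s: -10 × 6 = -60 cm/s
Δv = -108 cm/s, so v(10) = -5 + (-108) = -113 cm/s.

-113 cm/s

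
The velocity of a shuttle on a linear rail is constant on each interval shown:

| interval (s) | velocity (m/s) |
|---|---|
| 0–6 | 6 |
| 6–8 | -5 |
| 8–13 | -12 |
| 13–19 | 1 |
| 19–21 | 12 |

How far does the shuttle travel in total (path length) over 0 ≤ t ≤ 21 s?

Total distance travelled is ∫|v| dt — sum the magnitudes of each area piece.
0–6 s: |6| × 6 = 36 m
6–8 s: |-5| × 2 = 10 m
8–13 s: |-12| × 5 = 60 m
13–19 s: |1| × 6 = 6 m
19–21 s: |12| × 2 = 24 m
Total distance = 136 m

136 m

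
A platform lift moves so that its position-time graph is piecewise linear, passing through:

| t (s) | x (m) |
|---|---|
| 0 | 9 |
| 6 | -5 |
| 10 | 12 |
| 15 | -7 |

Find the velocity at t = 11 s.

-3.8 m/s

Velocity is the slope of the x-t graph on 10–15 s: (-7 − 12)/(15 − 10) = -3.8 m/s.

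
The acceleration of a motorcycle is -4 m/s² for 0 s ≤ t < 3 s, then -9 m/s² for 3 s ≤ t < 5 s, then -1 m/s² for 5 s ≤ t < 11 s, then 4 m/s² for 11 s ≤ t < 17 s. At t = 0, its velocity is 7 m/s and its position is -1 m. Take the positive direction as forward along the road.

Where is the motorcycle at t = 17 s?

-284 m

On each constant-a segment, Δv = aΔt and Δx = v₀Δt + ½aΔt²; chain segment to segment.
0–3 s: v starts 7 m/s; Δx = 7·3 + ½·-4·3² = 3 m; v ends -5 m/s.
3–5 s: v starts -5 m/s; Δx = -5·2 + ½·-9·2² = -28 m; v ends -23 m/s.
5–11 s: v starts -23 m/s; Δx = -23·6 + ½·-1·6² = -156 m; v ends -29 m/s.
11–17 s: v starts -29 m/s; Δx = -29·6 + ½·4·6² = -102 m; v ends -5 m/s.
x(17) = -1 + Σ Δx = -284 m.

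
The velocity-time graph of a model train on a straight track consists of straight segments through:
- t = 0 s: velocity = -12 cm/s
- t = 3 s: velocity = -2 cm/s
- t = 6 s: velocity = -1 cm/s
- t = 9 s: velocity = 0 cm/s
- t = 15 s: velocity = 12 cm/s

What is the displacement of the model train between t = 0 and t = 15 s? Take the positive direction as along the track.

9 cm

Net displacement equals the area under the velocity-time graph (areas below the axis count negative).
0–3 s: ½(-12 + -2)(3) = -21 cm
3–6 s: ½(-2 + -1)(3) = -4.5 cm
6–9 s: ½(-1 + 0)(3) = -1.5 cm
9–15 s: ½(0 + 12)(6) = 36 cm
Net displacement = 9 cm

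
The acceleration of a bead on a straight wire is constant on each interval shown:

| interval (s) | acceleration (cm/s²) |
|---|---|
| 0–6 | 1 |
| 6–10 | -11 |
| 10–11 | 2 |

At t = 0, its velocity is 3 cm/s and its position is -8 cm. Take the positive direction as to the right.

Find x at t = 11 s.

On each constant-a segment, Δv = aΔt and Δx = v₀Δt + ½aΔt²; chain segment to segment.
0–6 s: v starts 3 cm/s; Δx = 3·6 + ½·1·6² = 36 cm; v ends 9 cm/s.
6–10 s: v starts 9 cm/s; Δx = 9·4 + ½·-11·4² = -52 cm; v ends -35 cm/s.
10–11 s: v starts -35 cm/s; Δx = -35·1 + ½·2·1² = -34 cm; v ends -33 cm/s.
x(11) = -8 + Σ Δx = -58 cm.

-58 cm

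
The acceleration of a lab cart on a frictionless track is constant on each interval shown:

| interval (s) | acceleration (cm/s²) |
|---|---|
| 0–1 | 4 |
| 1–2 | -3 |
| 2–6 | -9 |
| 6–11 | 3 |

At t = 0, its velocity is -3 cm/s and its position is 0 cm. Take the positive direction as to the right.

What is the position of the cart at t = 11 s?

-234 cm

On each constant-a segment, Δv = aΔt and Δx = v₀Δt + ½aΔt²; chain segment to segment.
0–1 s: v starts -3 cm/s; Δx = -3·1 + ½·4·1² = -1 cm; v ends 1 cm/s.
1–2 s: v starts 1 cm/s; Δx = 1·1 + ½·-3·1² = -0.5 cm; v ends -2 cm/s.
2–6 s: v starts -2 cm/s; Δx = -2·4 + ½·-9·4² = -80 cm; v ends -38 cm/s.
6–11 s: v starts -38 cm/s; Δx = -38·5 + ½·3·5² = -152.5 cm; v ends -23 cm/s.
x(11) = 0 + Σ Δx = -234 cm.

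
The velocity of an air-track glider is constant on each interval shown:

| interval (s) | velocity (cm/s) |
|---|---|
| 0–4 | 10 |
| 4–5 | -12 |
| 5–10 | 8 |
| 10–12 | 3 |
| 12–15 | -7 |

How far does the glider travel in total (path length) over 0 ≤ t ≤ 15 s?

119 cm

Total distance travelled is ∫|v| dt — sum the magnitudes of each area piece.
0–4 s: |10| × 4 = 40 cm
4–5 s: |-12| × 1 = 12 cm
5–10 s: |8| × 5 = 40 cm
10–12 s: |3| × 2 = 6 cm
12–15 s: |-7| × 3 = 21 cm
Total distance = 119 cm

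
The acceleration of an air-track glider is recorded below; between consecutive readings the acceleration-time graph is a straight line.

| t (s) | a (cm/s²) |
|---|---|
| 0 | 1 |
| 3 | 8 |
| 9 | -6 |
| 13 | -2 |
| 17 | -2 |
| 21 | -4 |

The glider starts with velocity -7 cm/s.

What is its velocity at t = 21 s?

Δv equals the area under the a-t graph; then v = v₀ + Δv.
0–3 s: ½(1 + 8)(3) = 13.5 cm/s
3–9 s: ½(8 + -6)(6) = 6 cm/s
9–13 s: ½(-6 + -2)(4) = -16 cm/s
13–17 s: -2 × 4 = -8 cm/s
17–21 s: ½(-2 + -4)(4) = -12 cm/s
Δv = -16.5 cm/s, so v(21) = -7 + (-16.5) = -23.5 cm/s.

-23.5 cm/s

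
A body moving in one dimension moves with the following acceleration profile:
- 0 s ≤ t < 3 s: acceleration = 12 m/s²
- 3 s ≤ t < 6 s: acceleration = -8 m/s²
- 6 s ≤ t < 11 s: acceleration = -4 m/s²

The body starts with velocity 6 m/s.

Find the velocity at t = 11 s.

Δv equals the area under the a-t graph; then v = v₀ + Δv.
0–3 s: 12 × 3 = 36 m/s
3–6 s: -8 × 3 = -24 m/s
6–11 s: -4 × 5 = -20 m/s
Δv = -8 m/s, so v(11) = 6 + (-8) = -2 m/s.

-2 m/s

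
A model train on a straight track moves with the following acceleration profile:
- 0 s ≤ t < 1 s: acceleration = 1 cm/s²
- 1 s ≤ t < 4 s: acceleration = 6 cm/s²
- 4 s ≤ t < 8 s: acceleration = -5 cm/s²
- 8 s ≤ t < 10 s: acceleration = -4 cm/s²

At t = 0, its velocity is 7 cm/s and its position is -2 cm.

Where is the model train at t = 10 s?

124.5 cm

On each constant-a segment, Δv = aΔt and Δx = v₀Δt + ½aΔt²; chain segment to segment.
0–1 s: v starts 7 cm/s; Δx = 7·1 + ½·1·1² = 7.5 cm; v ends 8 cm/s.
1–4 s: v starts 8 cm/s; Δx = 8·3 + ½·6·3² = 51 cm; v ends 26 cm/s.
4–8 s: v starts 26 cm/s; Δx = 26·4 + ½·-5·4² = 64 cm; v ends 6 cm/s.
8–10 s: v starts 6 cm/s; Δx = 6·2 + ½·-4·2² = 4 cm; v ends -2 cm/s.
x(10) = -2 + Σ Δx = 124.5 cm.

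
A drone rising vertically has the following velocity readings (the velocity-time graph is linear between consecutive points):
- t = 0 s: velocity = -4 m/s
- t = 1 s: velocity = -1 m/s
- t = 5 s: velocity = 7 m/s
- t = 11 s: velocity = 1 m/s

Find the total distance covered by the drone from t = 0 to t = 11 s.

Distance (not displacement) is the total path length: add the absolute areas under v-t.
0–1 s: |½(-4 + -1)(1)| = 2.5 m
1–5 s: v = 0 at t = 1.5 s; triangle areas 0.25 + 12.25 = 12.5 m
5–11 s: |½(7 + 1)(6)| = 24 m
Total distance = 39 m

39 m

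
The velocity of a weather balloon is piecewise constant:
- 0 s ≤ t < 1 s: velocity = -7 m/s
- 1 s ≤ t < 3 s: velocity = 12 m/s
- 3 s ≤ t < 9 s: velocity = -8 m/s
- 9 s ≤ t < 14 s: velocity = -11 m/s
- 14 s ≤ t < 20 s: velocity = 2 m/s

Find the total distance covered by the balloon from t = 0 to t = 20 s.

Total distance travelled is ∫|v| dt — sum the magnitudes of each area piece.
0–1 s: |-7| × 1 = 7 m
1–3 s: |12| × 2 = 24 m
3–9 s: |-8| × 6 = 48 m
9–14 s: |-11| × 5 = 55 m
14–20 s: |2| × 6 = 12 m
Total distance = 146 m

146 m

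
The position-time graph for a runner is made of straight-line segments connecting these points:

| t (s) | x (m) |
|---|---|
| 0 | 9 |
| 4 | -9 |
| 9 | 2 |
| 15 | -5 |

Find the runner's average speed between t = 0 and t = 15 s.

2.4 m/s

Average speed = (total path length)/(elapsed time); on a piecewise-linear x-t graph the path length is Σ|Δx|.
0–4 s: |Δx| = |-9 − 9| = 18 m
4–9 s: |Δx| = |2 − -9| = 11 m
9–15 s: |Δx| = |-5 − 2| = 7 m
Total path = 36 m; average speed = 36/15 = 2.4 m/s.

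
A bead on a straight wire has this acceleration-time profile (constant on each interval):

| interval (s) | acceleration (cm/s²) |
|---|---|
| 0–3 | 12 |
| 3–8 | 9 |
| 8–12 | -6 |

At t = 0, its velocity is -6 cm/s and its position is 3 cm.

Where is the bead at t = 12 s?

553.5 cm

On each constant-a segment, Δv = aΔt and Δx = v₀Δt + ½aΔt²; chain segment to segment.
0–3 s: v starts -6 cm/s; Δx = -6·3 + ½·12·3² = 36 cm; v ends 30 cm/s.
3–8 s: v starts 30 cm/s; Δx = 30·5 + ½·9·5² = 262.5 cm; v ends 75 cm/s.
8–12 s: v starts 75 cm/s; Δx = 75·4 + ½·-6·4² = 252 cm; v ends 51 cm/s.
x(12) = 3 + Σ Δx = 553.5 cm.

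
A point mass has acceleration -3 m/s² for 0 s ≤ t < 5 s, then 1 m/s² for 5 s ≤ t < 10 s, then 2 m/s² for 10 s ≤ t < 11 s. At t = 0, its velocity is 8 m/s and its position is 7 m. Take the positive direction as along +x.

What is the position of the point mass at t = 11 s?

-14 m

On each constant-a segment, Δv = aΔt and Δx = v₀Δt + ½aΔt²; chain segment to segment.
0–5 s: v starts 8 m/s; Δx = 8·5 + ½·-3·5² = 2.5 m; v ends -7 m/s.
5–10 s: v starts -7 m/s; Δx = -7·5 + ½·1·5² = -22.5 m; v ends -2 m/s.
10–11 s: v starts -2 m/s; Δx = -2·1 + ½·2·1² = -1 m; v ends 0 m/s.
x(11) = 7 + Σ Δx = -14 m.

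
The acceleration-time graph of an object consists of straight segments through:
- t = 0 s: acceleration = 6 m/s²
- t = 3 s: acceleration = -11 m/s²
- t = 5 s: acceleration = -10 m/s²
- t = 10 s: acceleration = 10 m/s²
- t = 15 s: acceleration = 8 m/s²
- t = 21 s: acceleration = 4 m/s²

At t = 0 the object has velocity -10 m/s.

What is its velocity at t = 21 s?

Δv equals the area under the a-t graph; then v = v₀ + Δv.
0–3 s: ½(6 + -11)(3) = -7.5 m/s
3–5 s: ½(-11 + -10)(2) = -21 m/s
5–10 s: ½(-10 + 10)(5) = 0 m/s
10–15 s: ½(10 + 8)(5) = 45 m/s
15–21 s: ½(8 + 4)(6) = 36 m/s
Δv = 52.5 m/s, so v(21) = -10 + (52.5) = 42.5 m/s.

42.5 m/s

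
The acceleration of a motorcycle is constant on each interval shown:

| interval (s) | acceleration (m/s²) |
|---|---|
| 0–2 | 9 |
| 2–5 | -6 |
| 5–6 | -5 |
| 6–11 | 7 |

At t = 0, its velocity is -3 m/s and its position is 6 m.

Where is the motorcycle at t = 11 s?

On each constant-a segment, Δv = aΔt and Δx = v₀Δt + ½aΔt²; chain segment to segment.
0–2 s: v starts -3 m/s; Δx = -3·2 + ½·9·2² = 12 m; v ends 15 m/s.
2–5 s: v starts 15 m/s; Δx = 15·3 + ½·-6·3² = 18 m; v ends -3 m/s.
5–6 s: v starts -3 m/s; Δx = -3·1 + ½·-5·1² = -5.5 m; v ends -8 m/s.
6–11 s: v starts -8 m/s; Δx = -8·5 + ½·7·5² = 47.5 m; v ends 27 m/s.
x(11) = 6 + Σ Δx = 78 m.

78 m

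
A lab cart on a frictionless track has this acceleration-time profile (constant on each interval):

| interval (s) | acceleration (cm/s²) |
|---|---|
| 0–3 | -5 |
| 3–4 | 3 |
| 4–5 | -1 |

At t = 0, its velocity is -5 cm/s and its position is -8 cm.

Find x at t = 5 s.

-81.5 cm

On each constant-a segment, Δv = aΔt and Δx = v₀Δt + ½aΔt²; chain segment to segment.
0–3 s: v starts -5 cm/s; Δx = -5·3 + ½·-5·3² = -37.5 cm; v ends -20 cm/s.
3–4 s: v starts -20 cm/s; Δx = -20·1 + ½·3·1² = -18.5 cm; v ends -17 cm/s.
4–5 s: v starts -17 cm/s; Δx = -17·1 + ½·-1·1² = -17.5 cm; v ends -18 cm/s.
x(5) = -8 + Σ Δx = -81.5 cm.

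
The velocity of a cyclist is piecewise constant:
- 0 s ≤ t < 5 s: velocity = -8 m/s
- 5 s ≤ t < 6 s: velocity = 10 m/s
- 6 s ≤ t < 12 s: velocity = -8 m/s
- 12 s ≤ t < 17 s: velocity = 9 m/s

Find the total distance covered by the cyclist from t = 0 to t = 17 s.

143 m

Total distance travelled is ∫|v| dt — sum the magnitudes of each area piece.
0–5 s: |-8| × 5 = 40 m
5–6 s: |10| × 1 = 10 m
6–12 s: |-8| × 6 = 48 m
12–17 s: |9| × 5 = 45 m
Total distance = 143 m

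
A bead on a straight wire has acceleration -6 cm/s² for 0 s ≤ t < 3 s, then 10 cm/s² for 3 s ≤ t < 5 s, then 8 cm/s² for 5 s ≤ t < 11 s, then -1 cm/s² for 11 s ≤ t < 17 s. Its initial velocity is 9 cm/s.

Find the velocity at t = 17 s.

Δv equals the area under the a-t graph; then v = v₀ + Δv.
0–3 s: -6 × 3 = -18 cm/s
3–5 s: 10 × 2 = 20 cm/s
5–11 s: 8 × 6 = 48 cm/s
11–17 s: -1 × 6 = -6 cm/s
Δv = 44 cm/s, so v(17) = 9 + (44) = 53 cm/s.

53 cm/s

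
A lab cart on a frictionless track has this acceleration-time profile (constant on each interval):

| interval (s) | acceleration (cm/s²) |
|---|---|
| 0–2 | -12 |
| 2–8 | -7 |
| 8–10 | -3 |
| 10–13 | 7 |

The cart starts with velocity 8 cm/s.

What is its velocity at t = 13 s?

-43 cm/s

Δv equals the area under the a-t graph; then v = v₀ + Δv.
0–2 s: -12 × 2 = -24 cm/s
2–8 s: -7 × 6 = -42 cm/s
8–10 s: -3 × 2 = -6 cm/s
10–13 s: 7 × 3 = 21 cm/s
Δv = -51 cm/s, so v(13) = 8 + (-51) = -43 cm/s.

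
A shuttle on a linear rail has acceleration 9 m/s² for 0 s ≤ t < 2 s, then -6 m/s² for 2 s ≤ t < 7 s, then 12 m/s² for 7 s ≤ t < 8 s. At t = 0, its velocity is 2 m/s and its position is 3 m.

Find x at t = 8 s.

On each constant-a segment, Δv = aΔt and Δx = v₀Δt + ½aΔt²; chain segment to segment.
0–2 s: v starts 2 m/s; Δx = 2·2 + ½·9·2² = 22 m; v ends 20 m/s.
2–7 s: v starts 20 m/s; Δx = 20·5 + ½·-6·5² = 25 m; v ends -10 m/s.
7–8 s: v starts -10 m/s; Δx = -10·1 + ½·12·1² = -4 m; v ends 2 m/s.
x(8) = 3 + Σ Δx = 46 m.

46 m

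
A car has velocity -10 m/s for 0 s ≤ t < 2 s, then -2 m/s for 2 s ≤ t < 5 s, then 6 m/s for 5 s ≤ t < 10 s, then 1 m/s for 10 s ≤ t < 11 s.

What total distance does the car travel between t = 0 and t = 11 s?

Total distance travelled is ∫|v| dt — sum the magnitudes of each area piece.
0–2 s: |-10| × 2 = 20 m
2–5 s: |-2| × 3 = 6 m
5–10 s: |6| × 5 = 30 m
10–11 s: |1| × 1 = 1 m
Total distance = 57 m

57 m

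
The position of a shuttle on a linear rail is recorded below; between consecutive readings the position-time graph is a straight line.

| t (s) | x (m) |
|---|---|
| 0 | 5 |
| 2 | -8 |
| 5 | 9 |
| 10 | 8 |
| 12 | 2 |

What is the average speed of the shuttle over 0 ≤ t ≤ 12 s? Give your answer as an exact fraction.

37/12 m/s

Average speed = (total path length)/(elapsed time); on a piecewise-linear x-t graph the path length is Σ|Δx|.
0–2 s: |Δx| = |-8 − 5| = 13 m
2–5 s: |Δx| = |9 − -8| = 17 m
5–10 s: |Δx| = |8 − 9| = 1 m
10–12 s: |Δx| = |2 − 8| = 6 m
Total path = 37 m; average speed = 37/12 = 37/12 m/s.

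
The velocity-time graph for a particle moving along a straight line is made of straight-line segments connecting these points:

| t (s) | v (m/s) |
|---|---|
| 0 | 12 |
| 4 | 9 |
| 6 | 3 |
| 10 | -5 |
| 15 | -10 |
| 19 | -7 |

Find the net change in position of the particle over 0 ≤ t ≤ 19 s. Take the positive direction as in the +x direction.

-21.5 m

Displacement is the signed area under the v-t curve.
0–4 s: ½(12 + 9)(4) = 42 m
4–6 s: ½(9 + 3)(2) = 12 m
6–10 s: ½(3 + -5)(4) = -4 m
10–15 s: ½(-5 + -10)(5) = -37.5 m
15–19 s: ½(-10 + -7)(4) = -34 m
Net displacement = -21.5 m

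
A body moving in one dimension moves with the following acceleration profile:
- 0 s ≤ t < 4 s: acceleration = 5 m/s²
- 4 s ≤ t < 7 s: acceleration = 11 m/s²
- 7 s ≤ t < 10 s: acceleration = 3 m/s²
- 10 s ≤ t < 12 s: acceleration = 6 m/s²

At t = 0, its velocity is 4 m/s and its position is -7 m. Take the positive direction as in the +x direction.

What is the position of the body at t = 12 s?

499 m

On each constant-a segment, Δv = aΔt and Δx = v₀Δt + ½aΔt²; chain segment to segment.
0–4 s: v starts 4 m/s; Δx = 4·4 + ½·5·4² = 56 m; v ends 24 m/s.
4–7 s: v starts 24 m/s; Δx = 24·3 + ½·11·3² = 121.5 m; v ends 57 m/s.
7–10 s: v starts 57 m/s; Δx = 57·3 + ½·3·3² = 184.5 m; v ends 66 m/s.
10–12 s: v starts 66 m/s; Δx = 66·2 + ½·6·2² = 144 m; v ends 78 m/s.
x(12) = -7 + Σ Δx = 499 m.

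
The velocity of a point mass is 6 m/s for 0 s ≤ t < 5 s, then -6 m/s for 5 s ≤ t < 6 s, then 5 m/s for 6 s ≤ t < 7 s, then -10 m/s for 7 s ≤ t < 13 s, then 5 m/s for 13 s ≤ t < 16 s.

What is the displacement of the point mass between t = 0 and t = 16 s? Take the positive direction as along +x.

Net displacement equals the area under the velocity-time graph (areas below the axis count negative).
0–5 s: 6 × 5 = 30 m
5–6 s: -6 × 1 = -6 m
6–7 s: 5 × 1 = 5 m
7–13 s: -10 × 6 = -60 m
13–16 s: 5 × 3 = 15 m
Net displacement = -16 m

-16 m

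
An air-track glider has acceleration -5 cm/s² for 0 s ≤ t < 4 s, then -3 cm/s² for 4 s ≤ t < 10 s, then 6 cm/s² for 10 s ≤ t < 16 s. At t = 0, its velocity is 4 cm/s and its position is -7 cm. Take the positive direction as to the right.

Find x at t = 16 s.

On each constant-a segment, Δv = aΔt and Δx = v₀Δt + ½aΔt²; chain segment to segment.
0–4 s: v starts 4 cm/s; Δx = 4·4 + ½·-5·4² = -24 cm; v ends -16 cm/s.
4–10 s: v starts -16 cm/s; Δx = -16·6 + ½·-3·6² = -150 cm; v ends -34 cm/s.
10–16 s: v starts -34 cm/s; Δx = -34·6 + ½·6·6² = -96 cm; v ends 2 cm/s.
x(16) = -7 + Σ Δx = -277 cm.

-277 cm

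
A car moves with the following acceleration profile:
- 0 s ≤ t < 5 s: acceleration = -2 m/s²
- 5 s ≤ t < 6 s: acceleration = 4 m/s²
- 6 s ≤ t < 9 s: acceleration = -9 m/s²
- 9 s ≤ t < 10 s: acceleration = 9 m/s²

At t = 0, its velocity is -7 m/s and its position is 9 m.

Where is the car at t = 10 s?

-181 m

On each constant-a segment, Δv = aΔt and Δx = v₀Δt + ½aΔt²; chain segment to segment.
0–5 s: v starts -7 m/s; Δx = -7·5 + ½·-2·5² = -60 m; v ends -17 m/s.
5–6 s: v starts -17 m/s; Δx = -17·1 + ½·4·1² = -15 m; v ends -13 m/s.
6–9 s: v starts -13 m/s; Δx = -13·3 + ½·-9·3² = -79.5 m; v ends -40 m/s.
9–10 s: v starts -40 m/s; Δx = -40·1 + ½·9·1² = -35.5 m; v ends -31 m/s.
x(10) = 9 + Σ Δx = -181 m.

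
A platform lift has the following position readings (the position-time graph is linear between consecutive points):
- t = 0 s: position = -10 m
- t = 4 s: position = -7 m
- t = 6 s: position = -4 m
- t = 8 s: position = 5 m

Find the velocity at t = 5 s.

1.5 m/s

Velocity is the slope of the x-t graph on 4–6 s: (-4 − -7)/(6 − 4) = 1.5 m/s.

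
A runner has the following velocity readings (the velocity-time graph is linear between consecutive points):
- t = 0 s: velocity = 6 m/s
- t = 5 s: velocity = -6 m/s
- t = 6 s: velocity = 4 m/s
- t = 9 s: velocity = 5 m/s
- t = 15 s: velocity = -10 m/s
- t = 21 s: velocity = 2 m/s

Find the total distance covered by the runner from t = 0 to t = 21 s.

Total distance travelled is ∫|v| dt — sum the magnitudes of each area piece.
0–5 s: v = 0 at t = 2.5 s; triangle areas 7.5 + 7.5 = 15 m
5–6 s: v = 0 at t = 5.6 s; triangle areas 1.8 + 0.8 = 2.6 m
6–9 s: |½(4 + 5)(3)| = 13.5 m
9–15 s: v = 0 at t = 11 s; triangle areas 5 + 20 = 25 m
15–21 s: v = 0 at t = 20 s; triangle areas 25 + 1 = 26 m
Total distance = 82.1 m

82.1 m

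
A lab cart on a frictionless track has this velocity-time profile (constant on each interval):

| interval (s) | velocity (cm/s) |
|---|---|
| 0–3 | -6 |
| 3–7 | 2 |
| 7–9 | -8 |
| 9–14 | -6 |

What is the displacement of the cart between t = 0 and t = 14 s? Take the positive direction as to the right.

-56 cm

Net displacement equals the area under the velocity-time graph (areas below the axis count negative).
0–3 s: -6 × 3 = -18 cm
3–7 s: 2 × 4 = 8 cm
7–9 s: -8 × 2 = -16 cm
9–14 s: -6 × 5 = -30 cm
Net displacement = -56 cm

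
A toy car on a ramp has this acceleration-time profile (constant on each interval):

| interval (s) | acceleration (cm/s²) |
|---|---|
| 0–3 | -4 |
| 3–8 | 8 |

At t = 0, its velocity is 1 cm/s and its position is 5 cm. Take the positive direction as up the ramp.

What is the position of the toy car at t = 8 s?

35 cm

On each constant-a segment, Δv = aΔt and Δx = v₀Δt + ½aΔt²; chain segment to segment.
0–3 s: v starts 1 cm/s; Δx = 1·3 + ½·-4·3² = -15 cm; v ends -11 cm/s.
3–8 s: v starts -11 cm/s; Δx = -11·5 + ½·8·5² = 45 cm; v ends 29 cm/s.
x(8) = 5 + Σ Δx = 35 cm.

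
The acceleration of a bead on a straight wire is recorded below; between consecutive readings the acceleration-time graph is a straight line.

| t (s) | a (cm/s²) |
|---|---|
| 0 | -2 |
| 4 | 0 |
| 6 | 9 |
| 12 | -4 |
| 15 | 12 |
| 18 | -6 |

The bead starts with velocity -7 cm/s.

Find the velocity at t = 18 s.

Δv equals the area under the a-t graph; then v = v₀ + Δv.
0–4 s: ½(-2 + 0)(4) = -4 cm/s
4–6 s: ½(0 + 9)(2) = 9 cm/s
6–12 s: ½(9 + -4)(6) = 15 cm/s
12–15 s: ½(-4 + 12)(3) = 12 cm/s
15–18 s: ½(12 + -6)(3) = 9 cm/s
Δv = 41 cm/s, so v(18) = -7 + (41) = 34 cm/s.

34 cm/s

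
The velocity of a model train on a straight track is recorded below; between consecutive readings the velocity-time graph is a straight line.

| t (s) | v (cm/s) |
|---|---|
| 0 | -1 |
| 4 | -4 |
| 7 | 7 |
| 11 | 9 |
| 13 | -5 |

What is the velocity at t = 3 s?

-3.25 cm/s

On 0–4 s the graph is linear from -1 to -4 cm/s: v(3) = -1 + (-4 − -1)·(3 − 0)/(4 − 0) = -3.25 cm/s.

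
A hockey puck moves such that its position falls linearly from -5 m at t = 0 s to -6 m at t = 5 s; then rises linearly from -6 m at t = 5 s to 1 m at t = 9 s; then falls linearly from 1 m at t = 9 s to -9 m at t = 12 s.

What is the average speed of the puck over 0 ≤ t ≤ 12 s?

Average speed = (total path length)/(elapsed time); on a piecewise-linear x-t graph the path length is Σ|Δx|.
0–5 s: |Δx| = |-6 − -5| = 1 m
5–9 s: |Δx| = |1 − -6| = 7 m
9–12 s: |Δx| = |-9 − 1| = 10 m
Total path = 18 m; average speed = 18/12 = 1.5 m/s.

1.5 m/s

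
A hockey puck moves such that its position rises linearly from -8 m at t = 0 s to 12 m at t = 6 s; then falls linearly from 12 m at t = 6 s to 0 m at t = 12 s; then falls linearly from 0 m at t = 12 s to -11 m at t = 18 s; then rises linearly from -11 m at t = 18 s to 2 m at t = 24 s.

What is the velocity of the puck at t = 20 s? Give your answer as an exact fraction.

13/6 m/s

Velocity is the slope of the x-t graph on 18–24 s: (2 − -11)/(24 − 18) = 13/6 m/s.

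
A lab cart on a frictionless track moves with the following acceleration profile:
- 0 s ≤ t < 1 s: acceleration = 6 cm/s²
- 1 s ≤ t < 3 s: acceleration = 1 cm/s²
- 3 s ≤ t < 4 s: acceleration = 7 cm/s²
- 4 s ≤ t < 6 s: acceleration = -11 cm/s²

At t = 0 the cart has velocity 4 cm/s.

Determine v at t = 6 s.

-3 cm/s

Δv equals the area under the a-t graph; then v = v₀ + Δv.
0–1 s: 6 × 1 = 6 cm/s
1–3 s: 1 × 2 = 2 cm/s
3–4 s: 7 × 1 = 7 cm/s
4–6 s: -11 × 2 = -22 cm/s
Δv = -7 cm/s, so v(6) = 4 + (-7) = -3 cm/s.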